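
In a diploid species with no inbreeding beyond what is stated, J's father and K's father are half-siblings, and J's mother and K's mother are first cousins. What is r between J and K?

Independent pedigree routes through distinct common ancestors add.
J and K are related in two ways: half first cousins through their fathers (r = 1/16) and second cousins through their mothers (r = 1/32).
r = 1/16 + 1/32 = 3/32 = 0.09375.

0.09375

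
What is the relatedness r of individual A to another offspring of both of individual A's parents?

Each parent–offspring link contributes a factor of 1/2, and independent paths through distinct common ancestors add.
Full sibs share both parents — two paths of length 2: r = 2·(1/2)^2 = 1/2.

0.5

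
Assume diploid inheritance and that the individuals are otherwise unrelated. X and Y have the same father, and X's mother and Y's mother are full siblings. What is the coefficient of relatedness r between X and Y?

0.375

Wright's path rule: contributions from independent ancestry routes add.
X and Y are related in two ways: half-sibs through their shared father (r = 1/4) and first cousins through their mothers (r = 1/8).
r = 1/4 + 1/8 = 0.375.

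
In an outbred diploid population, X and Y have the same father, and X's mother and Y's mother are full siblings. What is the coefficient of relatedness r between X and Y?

Relatedness sums over independent paths through distinct common ancestors.
X and Y are related in two ways: half-sibs through their shared father (r = 1/4) and first cousins through their mothers (r = 1/8).
r = 1/4 + 1/8 = 0.375.

0.375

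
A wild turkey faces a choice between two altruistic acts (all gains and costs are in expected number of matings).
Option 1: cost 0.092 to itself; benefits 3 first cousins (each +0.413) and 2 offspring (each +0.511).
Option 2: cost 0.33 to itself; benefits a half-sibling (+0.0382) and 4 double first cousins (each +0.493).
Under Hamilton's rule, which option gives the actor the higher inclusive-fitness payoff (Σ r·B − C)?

Option 1: r to a first cousin = 0.125.
Option 1: r to an offspring = 0.5.
Option 1: Σ r·B − C = (3·0.125·0.413 + 2·0.5·0.511) − 0.092 = 0.573875.
Option 2: r to a half-sibling = 0.25.
Option 2: r to a double first cousin = 0.25.
Option 2: Σ r·B − C = (1·0.25·0.0382 + 4·0.25·0.493) − 0.33 = 0.17255.
Option 1 has the higher net inclusive-fitness payoff.

Option 1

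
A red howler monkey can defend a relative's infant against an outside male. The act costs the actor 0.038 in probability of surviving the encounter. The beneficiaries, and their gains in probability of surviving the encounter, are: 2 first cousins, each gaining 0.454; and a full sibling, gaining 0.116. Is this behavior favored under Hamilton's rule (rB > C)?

Hamilton's rule: the trait is favored when the sum of r·B over every recipient exceeds the actor's cost C.
r to a first cousin = 0.125 (first cousins share one grandparent pair — two paths of length 4: r = 2·(1/2)^4 = 1/8).
r to a full sibling = 1/2 (full sibs share both parents — two paths of length 2: r = 2·(1/2)^2 = 1/2).
Summing one r·B term per recipient: 2·0.125·0.454 + 1·0.5·0.116 = 0.1715.
0.1715 > 0.038: the indirect benefit exceeds the cost.

Yes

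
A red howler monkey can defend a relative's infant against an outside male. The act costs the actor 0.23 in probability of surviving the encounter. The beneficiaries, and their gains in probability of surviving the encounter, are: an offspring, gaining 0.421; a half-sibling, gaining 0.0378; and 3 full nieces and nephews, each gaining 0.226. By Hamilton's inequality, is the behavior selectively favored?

Yes

Hamilton's rule: the trait is favored when the sum of r·B over every recipient exceeds the actor's cost C.
r to an offspring = 1/2 (one parent–offspring link: r = (1/2)^1 = 1/2).
r to a half-sibling = 0.25 (half-sibs share one parent — one path of length 2: r = (1/2)^2 = 1/4).
r to a full niece or nephew = 1/4 (full aunt/uncle↔niece/nephew: two paths of length 3 through the shared grandparent pair: r = 2·(1/2)^3 = 1/4).
Summing one r·B term per recipient: 1·0.5·0.421 + 1·0.25·0.0378 + 3·0.25·0.226 = 0.38945.
0.38945 > 0.23: the indirect benefit exceeds the cost.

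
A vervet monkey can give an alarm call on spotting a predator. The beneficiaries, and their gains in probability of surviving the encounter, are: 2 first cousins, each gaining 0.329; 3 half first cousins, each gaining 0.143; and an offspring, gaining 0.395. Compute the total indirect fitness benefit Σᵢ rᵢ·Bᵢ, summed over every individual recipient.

r to a first cousin = 0.125 (first cousins share one grandparent pair — two paths of length 4: r = 2·(1/2)^4 = 1/8).
r to a half first cousin = 0.0625 (half first cousins share one grandparent — one path of length 4: r = (1/2)^4 = 1/16).
r to an offspring = 1/2 (one parent–offspring link: r = (1/2)^1 = 1/2).
Summing one r·B term per recipient: 2·0.125·0.329 + 3·0.0625·0.143 + 1·0.5·0.395 = 0.3065625.

0.3065625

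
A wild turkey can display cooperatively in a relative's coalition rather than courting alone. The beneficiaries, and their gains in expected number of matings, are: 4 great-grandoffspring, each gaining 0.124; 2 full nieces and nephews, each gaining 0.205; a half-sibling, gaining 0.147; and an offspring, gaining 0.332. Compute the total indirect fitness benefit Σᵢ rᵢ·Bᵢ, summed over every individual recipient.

0.36725

r to a great-grandoffspring = 1/8 (three parent–offspring links: r = (1/2)^3 = 1/8).
r to a full niece or nephew = 0.25 (full aunt/uncle↔niece/nephew: two paths of length 3 through the shared grandparent pair: r = 2·(1/2)^3 = 1/4).
r to a half-sibling = 1/4 (half-sibs share one parent — one path of length 2: r = (1/2)^2 = 1/4).
r to an offspring = 0.5 (one parent–offspring link: r = (1/2)^1 = 1/2).
Summing one r·B term per recipient: 4·0.125·0.124 + 2·0.25·0.205 + 1·0.25·0.147 + 1·0.5·0.332 = 0.36725.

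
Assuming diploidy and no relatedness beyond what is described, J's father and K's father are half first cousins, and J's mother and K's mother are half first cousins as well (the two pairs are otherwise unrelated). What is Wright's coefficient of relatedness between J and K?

0.03125

With two independent routes of shared ancestry, r is the sum of the two contributions.
J and K are related in two ways: half second cousins through their fathers (r = 1/64) and half second cousins through their mothers (r = 1/64).
r = 1/64 + 1/64 = 1/32 = 0.03125.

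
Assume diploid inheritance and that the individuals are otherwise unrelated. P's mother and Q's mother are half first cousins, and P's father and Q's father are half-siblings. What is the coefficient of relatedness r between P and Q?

With two independent routes of shared ancestry, r is the sum of the two contributions.
P and Q are related in two ways: half second cousins through their mothers (r = 1/64) and half first cousins through their fathers (r = 1/16).
r = 1/64 + 1/16 = 0.078125.

0.078125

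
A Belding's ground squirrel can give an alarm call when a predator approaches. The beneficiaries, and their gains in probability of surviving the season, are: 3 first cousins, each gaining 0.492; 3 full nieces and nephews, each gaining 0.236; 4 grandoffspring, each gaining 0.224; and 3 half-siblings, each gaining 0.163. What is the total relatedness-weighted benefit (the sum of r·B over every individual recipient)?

0.70775

r to a first cousin = 1/8 (first cousins share one grandparent pair — two paths of length 4: r = 2·(1/2)^4 = 1/8).
r to a full niece or nephew = 0.25 (full aunt/uncle↔niece/nephew: two paths of length 3 through the shared grandparent pair: r = 2·(1/2)^3 = 1/4).
r to a grandoffspring = 1/4 (two parent–offspring links: r = (1/2)^2 = 1/4).
r to a half-sibling = 0.25 (half-sibs share one parent — one path of length 2: r = (1/2)^2 = 1/4).
Summing one r·B term per recipient: 3·0.125·0.492 + 3·0.25·0.236 + 4·0.25·0.224 + 3·0.25·0.163 = 0.70775.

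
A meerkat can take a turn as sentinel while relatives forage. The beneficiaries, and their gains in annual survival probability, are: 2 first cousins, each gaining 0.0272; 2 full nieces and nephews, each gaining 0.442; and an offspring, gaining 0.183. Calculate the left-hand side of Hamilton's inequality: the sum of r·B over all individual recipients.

0.3193

r to a first cousin = 0.125 (first cousins share one grandparent pair — two paths of length 4: r = 2·(1/2)^4 = 1/8).
r to a full niece or nephew = 0.25 (full aunt/uncle↔niece/nephew: two paths of length 3 through the shared grandparent pair: r = 2·(1/2)^3 = 1/4).
r to an offspring = 1/2 (one parent–offspring link: r = (1/2)^1 = 1/2).
Summing one r·B term per recipient: 2·0.125·0.0272 + 2·0.25·0.442 + 1·0.5·0.183 = 0.3193.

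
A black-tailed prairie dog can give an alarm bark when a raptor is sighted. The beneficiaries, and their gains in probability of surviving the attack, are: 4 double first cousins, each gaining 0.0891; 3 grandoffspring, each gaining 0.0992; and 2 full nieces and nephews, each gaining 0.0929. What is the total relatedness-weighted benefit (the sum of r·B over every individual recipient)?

0.20995

r to a double first cousin = 1/4 (double first cousins share both grandparent pairs — four paths of length 4: r = 4·(1/2)^4 = 1/4).
r to a grandoffspring = 0.25 (two parent–offspring links: r = (1/2)^2 = 1/4).
r to a full niece or nephew = 0.25 (full aunt/uncle↔niece/nephew: two paths of length 3 through the shared grandparent pair: r = 2·(1/2)^3 = 1/4).
Summing one r·B term per recipient: 4·0.25·0.0891 + 3·0.25·0.0992 + 2·0.25·0.0929 = 0.20995.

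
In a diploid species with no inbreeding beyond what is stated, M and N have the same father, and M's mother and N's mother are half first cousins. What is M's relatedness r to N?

0.265625

Wright's path rule: contributions from independent ancestry routes add.
M and N are related in two ways: half-sibs through their shared father (r = 1/4) and half second cousins through their mothers (r = 1/64).
r = 1/4 + 1/64 = 17/64 = 0.265625.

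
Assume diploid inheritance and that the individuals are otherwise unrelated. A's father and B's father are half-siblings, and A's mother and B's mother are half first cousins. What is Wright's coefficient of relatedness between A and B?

0.078125

Wright's path rule: contributions from independent ancestry routes add.
A and B are related in two ways: half first cousins through their fathers (r = 1/16) and half second cousins through their mothers (r = 1/64).
r = 1/16 + 1/64 = 0.078125.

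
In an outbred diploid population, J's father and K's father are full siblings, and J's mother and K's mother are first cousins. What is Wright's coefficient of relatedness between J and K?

With two independent routes of shared ancestry, r is the sum of the two contributions.
J and K are related in two ways: first cousins through their fathers (r = 1/8) and second cousins through their mothers (r = 1/32).
r = 1/8 + 1/32 = 0.15625.

0.15625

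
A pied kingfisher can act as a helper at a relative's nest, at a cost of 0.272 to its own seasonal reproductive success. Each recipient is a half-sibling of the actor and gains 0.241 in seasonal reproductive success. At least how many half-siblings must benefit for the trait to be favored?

r to a half-sibling = 1/4 (half-sibs share one parent — one path of length 2: r = (1/2)^2 = 1/4).
Hamilton's rule: n·r·B > C  ⇒  n > C/(r·B) = 0.272/(0.25·0.241) = 4.515.
The smallest integer exceeding 4.515 is 5.

5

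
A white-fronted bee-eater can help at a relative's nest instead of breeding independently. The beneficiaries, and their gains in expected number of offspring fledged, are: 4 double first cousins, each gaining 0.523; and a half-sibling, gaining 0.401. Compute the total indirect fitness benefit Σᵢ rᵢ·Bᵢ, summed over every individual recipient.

0.62325

r to a double first cousin = 1/4 (double first cousins share both grandparent pairs — four paths of length 4: r = 4·(1/2)^4 = 1/4).
r to a half-sibling = 1/4 (half-sibs share one parent — one path of length 2: r = (1/2)^2 = 1/4).
Summing one r·B term per recipient: 4·0.25·0.523 + 1·0.25·0.401 = 0.62325.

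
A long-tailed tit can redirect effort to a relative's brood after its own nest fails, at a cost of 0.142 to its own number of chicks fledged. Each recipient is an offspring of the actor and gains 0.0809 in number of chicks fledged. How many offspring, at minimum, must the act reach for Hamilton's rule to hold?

r to an offspring = 0.5 (one parent–offspring link: r = (1/2)^1 = 1/2).
Hamilton's rule: n·r·B > C  ⇒  n > C/(r·B) = 0.142/(0.5·0.0809) = 3.511.
The smallest integer exceeding 3.511 is 4.

4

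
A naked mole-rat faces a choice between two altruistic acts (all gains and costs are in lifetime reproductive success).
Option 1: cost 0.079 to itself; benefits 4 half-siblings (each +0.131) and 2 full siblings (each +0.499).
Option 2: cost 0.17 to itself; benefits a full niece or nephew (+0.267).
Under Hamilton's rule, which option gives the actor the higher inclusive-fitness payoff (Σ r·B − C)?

Option 1: r to a half-sibling = 0.25.
Option 1: r to a full sibling = 0.5.
Option 1: Σ r·B − C = (4·0.25·0.131 + 2·0.5·0.499) − 0.079 = 0.551.
Option 2: r to a full niece or nephew = 0.25.
Option 2: Σ r·B − C = (1·0.25·0.267) − 0.17 = -0.10325.
Option 1 has the higher net inclusive-fitness payoff.

Option 1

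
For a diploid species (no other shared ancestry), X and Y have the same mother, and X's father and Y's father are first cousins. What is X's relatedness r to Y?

Independent pedigree routes through distinct common ancestors add.
X and Y are related in two ways: half-sibs through their shared mother (r = 1/4) and second cousins through their fathers (r = 1/32).
r = 1/4 + 1/32 = 0.28125.

0.28125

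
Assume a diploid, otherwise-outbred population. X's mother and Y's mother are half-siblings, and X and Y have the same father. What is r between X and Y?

Wright's path rule: contributions from independent ancestry routes add.
X and Y are related in two ways: half first cousins through their mothers (r = 1/16) and half-sibs through their shared father (r = 1/4).
r = 1/16 + 1/4 = 5/16 = 0.3125.

0.3125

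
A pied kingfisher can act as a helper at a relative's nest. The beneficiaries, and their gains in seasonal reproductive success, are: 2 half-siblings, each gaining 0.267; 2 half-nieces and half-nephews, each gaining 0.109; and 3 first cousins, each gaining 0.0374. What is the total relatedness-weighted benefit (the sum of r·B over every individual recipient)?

0.174775

r to a half-sibling = 0.25 (half-sibs share one parent — one path of length 2: r = (1/2)^2 = 1/4).
r to a half-niece or half-nephew = 0.125 (half-aunt/uncle↔niece/nephew: one path of length 3: r = (1/2)^3 = 1/8).
r to a first cousin = 1/8 (first cousins share one grandparent pair — two paths of length 4: r = 2·(1/2)^4 = 1/8).
Summing one r·B term per recipient: 2·0.25·0.267 + 2·0.125·0.109 + 3·0.125·0.0374 = 0.174775.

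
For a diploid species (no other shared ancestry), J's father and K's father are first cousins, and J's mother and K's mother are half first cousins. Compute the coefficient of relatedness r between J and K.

Independent pedigree routes through distinct common ancestors add.
J and K are related in two ways: second cousins through their fathers (r = 1/32) and half second cousins through their mothers (r = 1/64).
r = 1/32 + 1/64 = 3/64 = 0.046875.

0.046875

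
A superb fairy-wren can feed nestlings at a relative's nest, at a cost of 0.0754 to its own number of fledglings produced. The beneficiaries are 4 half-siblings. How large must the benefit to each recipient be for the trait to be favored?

r to a half-sibling = 0.25 (half-sibs share one parent — one path of length 2: r = (1/2)^2 = 1/4).
Hamilton's rule with n recipients of equal r: n·r·B > C, so B > C/(n·r) = 0.0754/(4·0.25) = 0.0754.

0.0754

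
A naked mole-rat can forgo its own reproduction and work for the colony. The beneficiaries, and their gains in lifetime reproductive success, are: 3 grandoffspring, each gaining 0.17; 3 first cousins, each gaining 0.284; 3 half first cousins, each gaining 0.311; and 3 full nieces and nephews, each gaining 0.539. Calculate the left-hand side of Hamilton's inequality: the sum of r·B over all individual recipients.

r to a grandoffspring = 0.25 (two parent–offspring links: r = (1/2)^2 = 1/4).
r to a first cousin = 0.125 (first cousins share one grandparent pair — two paths of length 4: r = 2·(1/2)^4 = 1/8).
r to a half first cousin = 1/16 (half first cousins share one grandparent — one path of length 4: r = (1/2)^4 = 1/16).
r to a full niece or nephew = 1/4 (full aunt/uncle↔niece/nephew: two paths of length 3 through the shared grandparent pair: r = 2·(1/2)^3 = 1/4).
Summing one r·B term per recipient: 3·0.25·0.17 + 3·0.125·0.284 + 3·0.0625·0.311 + 3·0.25·0.539 = 0.6965625.

0.6965625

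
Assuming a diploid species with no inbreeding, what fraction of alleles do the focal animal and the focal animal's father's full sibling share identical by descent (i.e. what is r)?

Each parent–offspring link contributes a factor of 1/2, and independent paths through distinct common ancestors add.
Full aunt/uncle↔niece/nephew: two paths of length 3 through the shared grandparent pair: r = 2·(1/2)^3 = 1/4.

0.25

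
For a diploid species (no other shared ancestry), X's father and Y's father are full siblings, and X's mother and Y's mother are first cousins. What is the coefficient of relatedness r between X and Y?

0.15625

Independent pedigree routes through distinct common ancestors add.
X and Y are related in two ways: first cousins through their fathers (r = 1/8) and second cousins through their mothers (r = 1/32).
r = 1/8 + 1/32 = 0.15625.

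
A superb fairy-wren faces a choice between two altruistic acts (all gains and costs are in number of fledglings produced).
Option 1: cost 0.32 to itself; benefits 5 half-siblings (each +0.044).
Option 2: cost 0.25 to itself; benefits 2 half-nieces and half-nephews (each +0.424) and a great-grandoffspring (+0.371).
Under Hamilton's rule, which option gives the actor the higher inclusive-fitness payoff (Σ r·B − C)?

Option 2

Option 1: r to a half-sibling = 0.25.
Option 1: Σ r·B − C = (5·0.25·0.044) − 0.32 = -0.265.
Option 2: r to a half-niece or half-nephew = 0.125.
Option 2: r to a great-grandoffspring = 0.125.
Option 2: Σ r·B − C = (2·0.125·0.424 + 1·0.125·0.371) − 0.25 = -0.097625.
Option 2 has the higher net inclusive-fitness payoff.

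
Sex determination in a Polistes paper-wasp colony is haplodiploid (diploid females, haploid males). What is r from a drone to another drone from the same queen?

Haploid brothers each carry a random half of the queen's diploid genome, so on average they share half: r = 1/2.

0.5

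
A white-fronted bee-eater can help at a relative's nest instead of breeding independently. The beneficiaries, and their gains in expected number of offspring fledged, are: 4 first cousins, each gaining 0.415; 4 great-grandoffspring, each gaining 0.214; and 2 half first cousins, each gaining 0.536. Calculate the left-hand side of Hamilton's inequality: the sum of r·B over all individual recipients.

0.3815

r to a first cousin = 1/8 (first cousins share one grandparent pair — two paths of length 4: r = 2·(1/2)^4 = 1/8).
r to a great-grandoffspring = 1/8 (three parent–offspring links: r = (1/2)^3 = 1/8).
r to a half first cousin = 0.0625 (half first cousins share one grandparent — one path of length 4: r = (1/2)^4 = 1/16).
Summing one r·B term per recipient: 4·0.125·0.415 + 4·0.125·0.214 + 2·0.0625·0.536 = 0.3815.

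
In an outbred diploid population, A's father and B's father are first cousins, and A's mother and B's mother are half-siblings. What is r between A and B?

Relatedness sums over independent paths through distinct common ancestors.
A and B are related in two ways: second cousins through their fathers (r = 1/32) and half first cousins through their mothers (r = 1/16).
r = 1/32 + 1/16 = 3/32 = 0.09375.

0.09375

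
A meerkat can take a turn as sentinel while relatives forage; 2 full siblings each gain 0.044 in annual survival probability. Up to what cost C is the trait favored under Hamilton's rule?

0.044

r to a full sibling = 1/2 (full sibs share both parents — two paths of length 2: r = 2·(1/2)^2 = 1/2).
Hamilton's rule: n·r·B > C, so the trait is favored while C < n·r·B = 2·0.5·0.044 = 0.044.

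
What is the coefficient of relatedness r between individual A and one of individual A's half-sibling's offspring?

0.125

Each parent–offspring link contributes a factor of 1/2, and independent paths through distinct common ancestors add.
Half-aunt/uncle↔niece/nephew: one path of length 3: r = (1/2)^3 = 1/8.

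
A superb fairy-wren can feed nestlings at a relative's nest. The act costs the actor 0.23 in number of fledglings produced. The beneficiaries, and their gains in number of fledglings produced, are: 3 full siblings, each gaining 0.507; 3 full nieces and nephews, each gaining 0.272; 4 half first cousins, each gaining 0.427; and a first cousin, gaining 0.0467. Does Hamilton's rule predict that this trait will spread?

Hamilton's rule: the trait is favored when the sum of r·B over every recipient exceeds the actor's cost C.
r to a full sibling = 1/2 (full sibs share both parents — two paths of length 2: r = 2·(1/2)^2 = 1/2).
r to a full niece or nephew = 1/4 (full aunt/uncle↔niece/nephew: two paths of length 3 through the shared grandparent pair: r = 2·(1/2)^3 = 1/4).
r to a half first cousin = 0.0625 (half first cousins share one grandparent — one path of length 4: r = (1/2)^4 = 1/16).
r to a first cousin = 0.125 (first cousins share one grandparent pair — two paths of length 4: r = 2·(1/2)^4 = 1/8).
Summing one r·B term per recipient: 3·0.5·0.507 + 3·0.25·0.272 + 4·0.0625·0.427 + 1·0.125·0.0467 = 1.0770875.
1.0770875 > 0.23: the indirect benefit exceeds the cost.

Yes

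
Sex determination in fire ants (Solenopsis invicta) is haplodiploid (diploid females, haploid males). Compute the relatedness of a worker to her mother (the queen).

One meiotic link between diploid queen and diploid daughter: r = 1/2.

0.5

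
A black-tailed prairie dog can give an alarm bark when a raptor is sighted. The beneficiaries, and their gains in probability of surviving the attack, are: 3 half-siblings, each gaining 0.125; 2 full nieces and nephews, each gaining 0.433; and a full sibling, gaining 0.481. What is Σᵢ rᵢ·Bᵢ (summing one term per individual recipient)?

r to a half-sibling = 1/4 (half-sibs share one parent — one path of length 2: r = (1/2)^2 = 1/4).
r to a full niece or nephew = 0.25 (full aunt/uncle↔niece/nephew: two paths of length 3 through the shared grandparent pair: r = 2·(1/2)^3 = 1/4).
r to a full sibling = 0.5 (full sibs share both parents — two paths of length 2: r = 2·(1/2)^2 = 1/2).
Summing one r·B term per recipient: 3·0.25·0.125 + 2·0.25·0.433 + 1·0.5·0.481 = 0.55075.

0.55075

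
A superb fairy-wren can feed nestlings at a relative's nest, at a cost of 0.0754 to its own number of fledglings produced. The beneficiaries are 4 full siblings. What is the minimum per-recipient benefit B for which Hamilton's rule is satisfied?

0.0377

r to a full sibling = 0.5 (full sibs share both parents — two paths of length 2: r = 2·(1/2)^2 = 1/2).
Hamilton's rule with n recipients of equal r: n·r·B > C, so B > C/(n·r) = 0.0754/(4·0.5) = 0.0377.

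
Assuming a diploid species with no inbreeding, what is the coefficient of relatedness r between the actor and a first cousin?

First cousins share one grandparent pair — two paths of length 4: r = 2·(1/2)^4 = 1/8.

0.125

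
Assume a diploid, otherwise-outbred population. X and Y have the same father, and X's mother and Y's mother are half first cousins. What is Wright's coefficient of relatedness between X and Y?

Wright's path rule: contributions from independent ancestry routes add.
X and Y are related in two ways: half-sibs through their shared father (r = 1/4) and half second cousins through their mothers (r = 1/64).
r = 1/4 + 1/64 = 0.265625.

0.265625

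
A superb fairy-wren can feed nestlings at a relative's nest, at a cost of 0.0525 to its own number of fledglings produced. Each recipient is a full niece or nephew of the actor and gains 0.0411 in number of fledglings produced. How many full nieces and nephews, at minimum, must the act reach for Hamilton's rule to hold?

r to a full niece or nephew = 0.25 (full aunt/uncle↔niece/nephew: two paths of length 3 through the shared grandparent pair: r = 2·(1/2)^3 = 1/4).
Hamilton's rule: n·r·B > C  ⇒  n > C/(r·B) = 0.0525/(0.25·0.0411) = 5.109.
The smallest integer exceeding 5.109 is 6.

6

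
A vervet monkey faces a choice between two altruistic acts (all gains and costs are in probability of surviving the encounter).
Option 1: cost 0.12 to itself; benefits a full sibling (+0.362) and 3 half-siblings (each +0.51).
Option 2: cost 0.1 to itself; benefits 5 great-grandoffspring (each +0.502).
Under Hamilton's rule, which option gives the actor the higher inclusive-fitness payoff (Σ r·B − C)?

Option 1: r to a full sibling = 0.5.
Option 1: r to a half-sibling = 0.25.
Option 1: Σ r·B − C = (1·0.5·0.362 + 3·0.25·0.51) − 0.12 = 0.4435.
Option 2: r to a great-grandoffspring = 0.125.
Option 2: Σ r·B − C = (5·0.125·0.502) − 0.1 = 0.21375.
Option 1 has the higher net inclusive-fitness payoff.

Option 1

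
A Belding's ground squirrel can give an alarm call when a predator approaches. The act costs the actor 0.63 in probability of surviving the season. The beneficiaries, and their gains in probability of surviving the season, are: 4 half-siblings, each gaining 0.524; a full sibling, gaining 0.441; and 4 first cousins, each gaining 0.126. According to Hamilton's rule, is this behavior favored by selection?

Hamilton's rule: the trait is favored when the sum of r·B over every recipient exceeds the actor's cost C.
r to a half-sibling = 1/4 (half-sibs share one parent — one path of length 2: r = (1/2)^2 = 1/4).
r to a full sibling = 0.5 (full sibs share both parents — two paths of length 2: r = 2·(1/2)^2 = 1/2).
r to a first cousin = 0.125 (first cousins share one grandparent pair — two paths of length 4: r = 2·(1/2)^4 = 1/8).
Summing one r·B term per recipient: 4·0.25·0.524 + 1·0.5·0.441 + 4·0.125·0.126 = 0.8075.
0.8075 > 0.63: the indirect benefit exceeds the cost.

Yes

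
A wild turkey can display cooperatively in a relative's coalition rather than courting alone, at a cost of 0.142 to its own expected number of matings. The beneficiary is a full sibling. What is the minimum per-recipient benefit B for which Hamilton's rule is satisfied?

r to a full sibling = 1/2 (full sibs share both parents — two paths of length 2: r = 2·(1/2)^2 = 1/2).
Hamilton's rule with n recipients of equal r: n·r·B > C, so B > C/(n·r) = 0.142/(1·0.5) = 0.284.

0.284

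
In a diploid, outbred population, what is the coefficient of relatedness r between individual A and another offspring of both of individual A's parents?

0.5

Each parent–offspring link contributes a factor of 1/2, and independent paths through distinct common ancestors add.
Full sibs share both parents — two paths of length 2: r = 2·(1/2)^2 = 1/2.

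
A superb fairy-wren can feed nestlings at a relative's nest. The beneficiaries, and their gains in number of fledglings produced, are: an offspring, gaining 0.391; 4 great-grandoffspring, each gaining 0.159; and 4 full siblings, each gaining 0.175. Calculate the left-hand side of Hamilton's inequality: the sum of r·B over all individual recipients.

0.625

r to an offspring = 0.5 (one parent–offspring link: r = (1/2)^1 = 1/2).
r to a great-grandoffspring = 1/8 (three parent–offspring links: r = (1/2)^3 = 1/8).
r to a full sibling = 0.5 (full sibs share both parents — two paths of length 2: r = 2·(1/2)^2 = 1/2).
Summing one r·B term per recipient: 1·0.5·0.391 + 4·0.125·0.159 + 4·0.5·0.175 = 0.625.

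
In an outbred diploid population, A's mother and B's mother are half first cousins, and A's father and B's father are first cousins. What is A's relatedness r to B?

0.046875

With two independent routes of shared ancestry, r is the sum of the two contributions.
A and B are related in two ways: half second cousins through their mothers (r = 1/64) and second cousins through their fathers (r = 1/32).
r = 1/64 + 1/32 = 3/64 = 0.046875.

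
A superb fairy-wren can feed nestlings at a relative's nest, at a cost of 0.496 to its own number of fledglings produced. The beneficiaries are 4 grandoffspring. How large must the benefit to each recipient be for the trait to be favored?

0.496

r to a grandoffspring = 1/4 (two parent–offspring links: r = (1/2)^2 = 1/4).
Hamilton's rule with n recipients of equal r: n·r·B > C, so B > C/(n·r) = 0.496/(4·0.25) = 0.496.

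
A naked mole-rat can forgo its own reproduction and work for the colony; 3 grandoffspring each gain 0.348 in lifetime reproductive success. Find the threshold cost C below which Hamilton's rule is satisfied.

0.261

r to a grandoffspring = 0.25 (two parent–offspring links: r = (1/2)^2 = 1/4).
Hamilton's rule: n·r·B > C, so the trait is favored while C < n·r·B = 3·0.25·0.348 = 0.261.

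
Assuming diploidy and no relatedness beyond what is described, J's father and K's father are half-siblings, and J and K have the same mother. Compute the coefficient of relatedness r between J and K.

0.3125

Relatedness sums over independent paths through distinct common ancestors.
J and K are related in two ways: half first cousins through their fathers (r = 1/16) and half-sibs through their shared mother (r = 1/4).
r = 1/16 + 1/4 = 5/16 = 0.3125.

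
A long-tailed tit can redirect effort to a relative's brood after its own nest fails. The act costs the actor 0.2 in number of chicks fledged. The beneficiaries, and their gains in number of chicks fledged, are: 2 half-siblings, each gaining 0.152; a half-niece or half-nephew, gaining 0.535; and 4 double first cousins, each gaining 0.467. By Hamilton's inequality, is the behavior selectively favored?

Hamilton's rule: the trait is favored when the sum of r·B over every recipient exceeds the actor's cost C.
r to a half-sibling = 1/4 (half-sibs share one parent — one path of length 2: r = (1/2)^2 = 1/4).
r to a half-niece or half-nephew = 1/8 (half-aunt/uncle↔niece/nephew: one path of length 3: r = (1/2)^3 = 1/8).
r to a double first cousin = 1/4 (double first cousins share both grandparent pairs — four paths of length 4: r = 4·(1/2)^4 = 1/4).
Summing one r·B term per recipient: 2·0.25·0.152 + 1·0.125·0.535 + 4·0.25·0.467 = 0.609875.
0.609875 > 0.2: the indirect benefit exceeds the cost.

Yes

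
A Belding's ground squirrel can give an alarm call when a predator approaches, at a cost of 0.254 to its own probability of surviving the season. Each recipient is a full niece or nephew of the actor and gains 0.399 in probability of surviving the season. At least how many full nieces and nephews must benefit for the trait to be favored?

3

r to a full niece or nephew = 1/4 (full aunt/uncle↔niece/nephew: two paths of length 3 through the shared grandparent pair: r = 2·(1/2)^3 = 1/4).
Hamilton's rule: n·r·B > C  ⇒  n > C/(r·B) = 0.254/(0.25·0.399) = 2.546.
The smallest integer exceeding 2.546 is 3.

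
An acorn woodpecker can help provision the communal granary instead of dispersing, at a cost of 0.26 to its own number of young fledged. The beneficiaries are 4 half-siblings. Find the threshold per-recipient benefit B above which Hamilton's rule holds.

0.26

r to a half-sibling = 1/4 (half-sibs share one parent — one path of length 2: r = (1/2)^2 = 1/4).
Hamilton's rule with n recipients of equal r: n·r·B > C, so B > C/(n·r) = 0.26/(4·0.25) = 0.26.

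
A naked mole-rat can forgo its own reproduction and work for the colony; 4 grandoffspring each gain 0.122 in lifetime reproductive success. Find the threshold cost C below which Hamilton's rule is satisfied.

0.122

r to a grandoffspring = 0.25 (two parent–offspring links: r = (1/2)^2 = 1/4).
Hamilton's rule: n·r·B > C, so the trait is favored while C < n·r·B = 4·0.25·0.122 = 0.122.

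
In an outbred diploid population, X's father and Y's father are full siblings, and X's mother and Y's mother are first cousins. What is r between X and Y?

Wright's path rule: contributions from independent ancestry routes add.
X and Y are related in two ways: first cousins through their fathers (r = 1/8) and second cousins through their mothers (r = 1/32).
r = 1/8 + 1/32 = 0.15625.

0.15625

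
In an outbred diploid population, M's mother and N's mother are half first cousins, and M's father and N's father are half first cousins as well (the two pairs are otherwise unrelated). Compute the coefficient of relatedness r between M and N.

With two independent routes of shared ancestry, r is the sum of the two contributions.
M and N are related in two ways: half second cousins through their mothers (r = 1/64) and half second cousins through their fathers (r = 1/64).
r = 1/64 + 1/64 = 1/32 = 0.03125.

0.03125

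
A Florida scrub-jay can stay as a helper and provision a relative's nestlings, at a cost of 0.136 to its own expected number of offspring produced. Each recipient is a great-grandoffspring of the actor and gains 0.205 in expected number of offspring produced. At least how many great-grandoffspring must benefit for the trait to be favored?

6

r to a great-grandoffspring = 1/8 (three parent–offspring links: r = (1/2)^3 = 1/8).
Hamilton's rule: n·r·B > C  ⇒  n > C/(r·B) = 0.136/(0.125·0.205) = 5.307.
The smallest integer exceeding 5.307 is 6.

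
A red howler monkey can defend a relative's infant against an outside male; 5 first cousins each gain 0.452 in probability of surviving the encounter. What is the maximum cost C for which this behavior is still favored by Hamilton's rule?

r to a first cousin = 1/8 (first cousins share one grandparent pair — two paths of length 4: r = 2·(1/2)^4 = 1/8).
Hamilton's rule: n·r·B > C, so the trait is favored while C < n·r·B = 5·0.125·0.452 = 0.2825.

0.2825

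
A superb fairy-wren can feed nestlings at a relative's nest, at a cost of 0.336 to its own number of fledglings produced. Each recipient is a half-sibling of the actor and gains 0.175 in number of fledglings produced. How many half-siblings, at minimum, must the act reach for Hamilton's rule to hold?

8

r to a half-sibling = 0.25 (half-sibs share one parent — one path of length 2: r = (1/2)^2 = 1/4).
Hamilton's rule: n·r·B > C  ⇒  n > C/(r·B) = 0.336/(0.25·0.175) = 7.68.
The smallest integer exceeding 7.68 is 8.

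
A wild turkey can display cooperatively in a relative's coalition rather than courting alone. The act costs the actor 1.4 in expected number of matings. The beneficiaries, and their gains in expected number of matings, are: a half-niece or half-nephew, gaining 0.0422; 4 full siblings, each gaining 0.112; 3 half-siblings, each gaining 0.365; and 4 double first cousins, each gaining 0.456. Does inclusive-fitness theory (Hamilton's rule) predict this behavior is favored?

No

Hamilton's rule: the trait is favored when the sum of r·B over every recipient exceeds the actor's cost C.
r to a half-niece or half-nephew = 0.125 (half-aunt/uncle↔niece/nephew: one path of length 3: r = (1/2)^3 = 1/8).
r to a full sibling = 1/2 (full sibs share both parents — two paths of length 2: r = 2·(1/2)^2 = 1/2).
r to a half-sibling = 0.25 (half-sibs share one parent — one path of length 2: r = (1/2)^2 = 1/4).
r to a double first cousin = 1/4 (double first cousins share both grandparent pairs — four paths of length 4: r = 4·(1/2)^4 = 1/4).
Summing one r·B term per recipient: 1·0.125·0.0422 + 4·0.5·0.112 + 3·0.25·0.365 + 4·0.25·0.456 = 0.959025.
0.959025 < 1.4: the indirect benefit is less than the cost.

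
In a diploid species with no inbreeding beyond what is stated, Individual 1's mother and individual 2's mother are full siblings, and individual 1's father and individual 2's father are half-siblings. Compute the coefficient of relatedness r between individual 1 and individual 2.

0.1875

With two independent routes of shared ancestry, r is the sum of the two contributions.
Individual 1 and individual 2 are related in two ways: first cousins through their mothers (r = 1/8) and half first cousins through their fathers (r = 1/16).
r = 1/8 + 1/16 = 0.1875.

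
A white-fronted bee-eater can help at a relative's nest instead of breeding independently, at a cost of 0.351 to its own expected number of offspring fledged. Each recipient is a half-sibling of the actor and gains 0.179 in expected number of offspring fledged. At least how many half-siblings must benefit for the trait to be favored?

8

r to a half-sibling = 0.25 (half-sibs share one parent — one path of length 2: r = (1/2)^2 = 1/4).
Hamilton's rule: n·r·B > C  ⇒  n > C/(r·B) = 0.351/(0.25·0.179) = 7.844.
The smallest integer exceeding 7.844 is 8.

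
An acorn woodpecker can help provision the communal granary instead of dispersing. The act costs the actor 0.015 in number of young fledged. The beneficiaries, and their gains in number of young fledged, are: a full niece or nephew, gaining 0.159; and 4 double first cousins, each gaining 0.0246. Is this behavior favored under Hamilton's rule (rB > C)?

Yes

Hamilton's rule: the trait is favored when the sum of r·B over every recipient exceeds the actor's cost C.
r to a full niece or nephew = 0.25 (full aunt/uncle↔niece/nephew: two paths of length 3 through the shared grandparent pair: r = 2·(1/2)^3 = 1/4).
r to a double first cousin = 0.25 (double first cousins share both grandparent pairs — four paths of length 4: r = 4·(1/2)^4 = 1/4).
Summing one r·B term per recipient: 1·0.25·0.159 + 4·0.25·0.0246 = 0.06435.
0.06435 > 0.015: the indirect benefit exceeds the cost.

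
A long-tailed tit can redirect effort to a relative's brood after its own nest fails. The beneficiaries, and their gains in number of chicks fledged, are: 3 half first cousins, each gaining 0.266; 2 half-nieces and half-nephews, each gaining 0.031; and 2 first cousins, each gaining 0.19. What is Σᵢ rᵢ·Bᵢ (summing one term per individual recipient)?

r to a half first cousin = 0.0625 (half first cousins share one grandparent — one path of length 4: r = (1/2)^4 = 1/16).
r to a half-niece or half-nephew = 0.125 (half-aunt/uncle↔niece/nephew: one path of length 3: r = (1/2)^3 = 1/8).
r to a first cousin = 0.125 (first cousins share one grandparent pair — two paths of length 4: r = 2·(1/2)^4 = 1/8).
Summing one r·B term per recipient: 3·0.0625·0.266 + 2·0.125·0.031 + 2·0.125·0.19 = 0.105125.

0.105125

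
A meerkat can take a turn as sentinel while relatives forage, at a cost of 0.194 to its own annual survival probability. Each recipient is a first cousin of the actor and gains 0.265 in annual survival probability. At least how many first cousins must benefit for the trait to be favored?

r to a first cousin = 1/8 (first cousins share one grandparent pair — two paths of length 4: r = 2·(1/2)^4 = 1/8).
Hamilton's rule: n·r·B > C  ⇒  n > C/(r·B) = 0.194/(0.125·0.265) = 5.857.
The smallest integer exceeding 5.857 is 6.

6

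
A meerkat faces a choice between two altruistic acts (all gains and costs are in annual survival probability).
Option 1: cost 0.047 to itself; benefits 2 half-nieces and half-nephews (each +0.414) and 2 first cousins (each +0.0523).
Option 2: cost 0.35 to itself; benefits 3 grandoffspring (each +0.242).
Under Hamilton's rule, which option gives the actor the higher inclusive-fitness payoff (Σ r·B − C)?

Option 1: r to a half-niece or half-nephew = 0.125.
Option 1: r to a first cousin = 0.125.
Option 1: Σ r·B − C = (2·0.125·0.414 + 2·0.125·0.0523) − 0.047 = 0.069575.
Option 2: r to a grandoffspring = 0.25.
Option 2: Σ r·B − C = (3·0.25·0.242) − 0.35 = -0.1685.
Option 1 has the higher net inclusive-fitness payoff.

Option 1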